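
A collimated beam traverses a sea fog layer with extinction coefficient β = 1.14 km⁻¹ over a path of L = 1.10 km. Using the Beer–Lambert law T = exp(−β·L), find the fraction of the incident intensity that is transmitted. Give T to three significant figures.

τ = β·L = 1.14 × 1.10 = 1.2540.
T = exp(−1.2540) = 0.2854.

0.285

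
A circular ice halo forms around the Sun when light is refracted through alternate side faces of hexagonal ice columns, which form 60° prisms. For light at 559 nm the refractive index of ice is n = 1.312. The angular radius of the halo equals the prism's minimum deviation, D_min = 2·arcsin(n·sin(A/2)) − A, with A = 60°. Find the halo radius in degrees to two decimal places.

21.99°

n·sin(A/2) = 1.312 × sin 30° = 1.312 × 0.5000 = 0.6560.
D_min = 2·arcsin(0.6560) − 60° = 2 × 40.996° − 60° = 21.991°.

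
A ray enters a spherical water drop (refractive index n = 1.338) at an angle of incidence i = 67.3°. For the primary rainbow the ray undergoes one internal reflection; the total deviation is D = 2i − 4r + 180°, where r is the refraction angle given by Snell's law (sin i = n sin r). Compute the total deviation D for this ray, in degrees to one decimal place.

140.2°

sin r = sin 67.3° / 1.338 = 0.9225/1.338 = 0.6895; r = 43.59°.
D = 2·67.3° − 4·43.59° + 180° = 134.60° − 174.36° + 180° = 140.24°.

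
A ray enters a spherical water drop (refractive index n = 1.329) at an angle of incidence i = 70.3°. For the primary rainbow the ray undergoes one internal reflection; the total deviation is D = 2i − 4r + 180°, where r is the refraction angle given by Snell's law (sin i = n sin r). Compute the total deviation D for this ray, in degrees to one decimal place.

sin r = sin 70.3° / 1.329 = 0.9415/1.329 = 0.7084; r = 45.11°.
D = 2·70.3° − 4·45.11° + 180° = 140.60° − 180.42° + 180° = 140.18°.

140.2°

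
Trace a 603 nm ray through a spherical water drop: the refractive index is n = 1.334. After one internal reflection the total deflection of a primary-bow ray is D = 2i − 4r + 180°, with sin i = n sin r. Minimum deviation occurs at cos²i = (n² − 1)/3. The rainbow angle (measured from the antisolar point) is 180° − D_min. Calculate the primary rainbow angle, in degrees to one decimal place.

cos²i = (1.77956 − 1)/3 = 0.25985; i = arccos(0.50976) = 59.352°.
sin r = sin 59.352°/1.334 = 0.64492; r = 40.159°.
D_min = 2·59.352° − 4·40.159° + 180° = 138.067°.
Rainbow angle = 180° − D_min = 41.933°.

41.9°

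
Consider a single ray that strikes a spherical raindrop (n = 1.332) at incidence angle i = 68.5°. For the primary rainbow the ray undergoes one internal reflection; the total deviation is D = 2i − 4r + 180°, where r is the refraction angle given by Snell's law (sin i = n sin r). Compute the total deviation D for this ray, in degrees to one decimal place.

sin r = sin 68.5° / 1.332 = 0.9304/1.332 = 0.6985; r = 44.31°.
D = 2·68.5° − 4·44.31° + 180° = 137.00° − 177.23° + 180° = 139.77°.

139.8°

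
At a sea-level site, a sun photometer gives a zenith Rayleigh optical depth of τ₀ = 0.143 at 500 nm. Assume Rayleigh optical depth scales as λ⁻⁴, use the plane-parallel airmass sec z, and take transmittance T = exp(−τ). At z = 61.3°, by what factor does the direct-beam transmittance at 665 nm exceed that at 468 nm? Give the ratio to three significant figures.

1.34

Airmass: sec 61.3° = 2.0824.
τ(665 nm) = 0.143 × (500/665)⁴ × 2.0824 = 0.143 × 0.3196 × 2.0824 = 0.0952.
τ(468 nm) = 0.143 × (500/468)⁴ × 2.0824 = 0.143 × 1.3029 × 2.0824 = 0.3880.
T(665)/T(468) = exp(τ_B − τ_A) = exp(0.2928) = 1.3402.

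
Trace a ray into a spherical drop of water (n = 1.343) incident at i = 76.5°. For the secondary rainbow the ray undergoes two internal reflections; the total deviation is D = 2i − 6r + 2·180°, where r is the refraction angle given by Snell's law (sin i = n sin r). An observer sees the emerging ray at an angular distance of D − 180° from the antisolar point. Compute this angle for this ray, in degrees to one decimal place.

54.7°

sin r = sin 76.5° / 1.343 = 0.9724/1.343 = 0.7240; r = 46.39°.
D = 2·76.5° − 6·46.39° + 2·180° = 153.00° − 278.33° + 360° = 234.67°.
Angle from antisolar point = D − 180° = 54.67°.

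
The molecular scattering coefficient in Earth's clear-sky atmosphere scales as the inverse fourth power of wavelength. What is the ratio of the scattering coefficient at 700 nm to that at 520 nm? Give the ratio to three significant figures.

0.305

Rayleigh scattering ∝ λ⁻⁴, so the ratio of coefficients is the inverse fourth power of the wavelength ratio.
σ(700)/σ(520) = (520/700)⁴ = (0.7429)⁴ = 0.3045.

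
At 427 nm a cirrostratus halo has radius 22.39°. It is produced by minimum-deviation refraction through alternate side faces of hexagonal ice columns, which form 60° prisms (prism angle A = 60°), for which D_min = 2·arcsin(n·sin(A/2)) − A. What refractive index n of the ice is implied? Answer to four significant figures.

1.317

Rearranging: n = sin((D_min + A)/2) / sin(A/2).
(D_min + A)/2 = (22.39° + 60°)/2 = 41.195°.
n = sin 41.195° / sin 30° = 0.6586 / 0.5000 = 1.3172.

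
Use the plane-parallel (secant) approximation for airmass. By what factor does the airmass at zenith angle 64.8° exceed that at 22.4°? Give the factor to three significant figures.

2.17

X(64.8°)/X(22.4°) = sec 64.8° / sec 22.4° = cos 22.4° / cos 64.8° = 0.9245/0.4258 = 2.1714.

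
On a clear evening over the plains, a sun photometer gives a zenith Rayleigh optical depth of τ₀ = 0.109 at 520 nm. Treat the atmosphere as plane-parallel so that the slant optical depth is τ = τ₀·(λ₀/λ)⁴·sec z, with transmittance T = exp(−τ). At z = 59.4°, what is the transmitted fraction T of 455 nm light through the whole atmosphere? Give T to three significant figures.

sec 59.4° = 1.9645.
τ = 0.109 × (520/455)⁴ × 1.9645 = 0.109 × 1.7060 × 1.9645 = 0.3653.
T = exp(−0.3653) = 0.6940.

0.694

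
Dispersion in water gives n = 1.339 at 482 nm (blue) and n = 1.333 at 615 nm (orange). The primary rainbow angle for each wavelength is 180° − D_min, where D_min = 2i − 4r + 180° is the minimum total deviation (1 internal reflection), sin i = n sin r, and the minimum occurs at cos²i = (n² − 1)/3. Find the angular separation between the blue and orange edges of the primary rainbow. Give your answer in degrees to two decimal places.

0.86°

At 482 nm (n = 1.339): cos²i = 0.26431 → i = 59.062°, r = 39.834°, D_min = 138.786°, rainbow angle = 41.214°.
At 615 nm (n = 1.333): cos²i = 0.25896 → i = 59.410°, r = 40.225°, D_min = 137.922°, rainbow angle = 42.078°.
Angular width = |41.214° − 42.078°| = 0.865°.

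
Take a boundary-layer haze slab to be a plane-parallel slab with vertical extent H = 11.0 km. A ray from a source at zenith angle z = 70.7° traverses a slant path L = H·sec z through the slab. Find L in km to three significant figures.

33.3 km

sec z = 1/cos 70.7° = 3.0256.
L = 11.0 × 3.0256 = 33.281 km.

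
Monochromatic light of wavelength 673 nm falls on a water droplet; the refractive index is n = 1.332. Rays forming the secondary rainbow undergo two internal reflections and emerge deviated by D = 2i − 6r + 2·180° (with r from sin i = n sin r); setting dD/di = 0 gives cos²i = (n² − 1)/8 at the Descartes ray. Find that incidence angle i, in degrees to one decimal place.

cos²i = (1.332² − 1)/8 = (1.77422 − 1)/8 = 0.09678.
cos i = 0.31109, so i = 71.875°.

71.9°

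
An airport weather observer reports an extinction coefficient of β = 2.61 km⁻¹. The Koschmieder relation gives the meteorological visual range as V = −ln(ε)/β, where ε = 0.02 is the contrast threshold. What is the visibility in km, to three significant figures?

1.50 km

V = −ln(0.02) / 2.61 = 3.912 / 2.61 = 1.4989 km.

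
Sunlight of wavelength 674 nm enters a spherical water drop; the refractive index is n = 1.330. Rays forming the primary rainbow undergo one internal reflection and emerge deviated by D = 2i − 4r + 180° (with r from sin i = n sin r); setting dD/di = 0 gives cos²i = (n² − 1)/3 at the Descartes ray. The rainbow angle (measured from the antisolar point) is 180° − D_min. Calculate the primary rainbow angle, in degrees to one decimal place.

cos²i = (1.76890 − 1)/3 = 0.25630; i = arccos(0.50626) = 59.585°.
sin r = sin 59.585°/1.330 = 0.64841; r = 40.422°.
D_min = 2·59.585° − 4·40.422° + 180° = 137.484°.
Rainbow angle = 180° − D_min = 42.516°.

42.5°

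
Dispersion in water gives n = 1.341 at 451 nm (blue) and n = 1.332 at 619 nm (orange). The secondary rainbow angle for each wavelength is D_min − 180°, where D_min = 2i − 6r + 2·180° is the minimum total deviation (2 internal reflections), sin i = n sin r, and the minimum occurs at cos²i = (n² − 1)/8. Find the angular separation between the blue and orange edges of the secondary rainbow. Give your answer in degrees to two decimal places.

2.34°

At 451 nm (n = 1.341): cos²i = 0.09979 → i = 71.586°, r = 45.034°, D_min = 232.966°, rainbow angle = 52.966°.
At 619 nm (n = 1.332): cos²i = 0.09678 → i = 71.875°, r = 45.520°, D_min = 230.628°, rainbow angle = 50.628°.
Angular width = |52.966° − 50.628°| = 2.337°.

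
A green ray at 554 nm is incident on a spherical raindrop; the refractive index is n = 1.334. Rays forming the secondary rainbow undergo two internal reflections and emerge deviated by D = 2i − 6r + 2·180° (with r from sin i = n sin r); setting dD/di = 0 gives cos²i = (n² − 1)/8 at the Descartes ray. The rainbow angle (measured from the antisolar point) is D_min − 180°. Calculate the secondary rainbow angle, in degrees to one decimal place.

51.2°

cos²i = (1.77956 − 1)/8 = 0.09744; i = arccos(0.31216) = 71.810°.
sin r = sin 71.810°/1.334 = 0.71217; r = 45.411°.
D_min = 2·71.810° − 6·45.411° + 360° = 231.153°.
Rainbow angle = D_min − 180° = 51.153°.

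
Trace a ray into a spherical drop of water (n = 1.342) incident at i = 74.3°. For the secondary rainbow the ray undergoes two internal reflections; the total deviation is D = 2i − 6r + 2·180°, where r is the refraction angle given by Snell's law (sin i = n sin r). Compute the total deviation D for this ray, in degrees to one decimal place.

233.6°

sin r = sin 74.3° / 1.342 = 0.9627/1.342 = 0.7174; r = 45.84°.
D = 2·74.3° − 6·45.84° + 2·180° = 148.60° − 275.02° + 360° = 233.58°.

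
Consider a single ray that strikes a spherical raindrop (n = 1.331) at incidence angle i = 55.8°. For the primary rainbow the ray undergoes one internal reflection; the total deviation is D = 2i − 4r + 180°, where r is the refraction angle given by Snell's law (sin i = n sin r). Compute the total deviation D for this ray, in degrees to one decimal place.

sin r = sin 55.8° / 1.331 = 0.8271/1.331 = 0.6214; r = 38.42°.
D = 2·55.8° − 4·38.42° + 180° = 111.60° − 153.67° + 180° = 137.93°.

137.9°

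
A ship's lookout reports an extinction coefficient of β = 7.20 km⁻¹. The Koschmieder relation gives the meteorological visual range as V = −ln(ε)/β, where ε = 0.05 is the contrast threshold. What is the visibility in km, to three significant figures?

0.416 km

V = −ln(0.05) / 7.20 = 2.996 / 7.20 = 0.4161 km.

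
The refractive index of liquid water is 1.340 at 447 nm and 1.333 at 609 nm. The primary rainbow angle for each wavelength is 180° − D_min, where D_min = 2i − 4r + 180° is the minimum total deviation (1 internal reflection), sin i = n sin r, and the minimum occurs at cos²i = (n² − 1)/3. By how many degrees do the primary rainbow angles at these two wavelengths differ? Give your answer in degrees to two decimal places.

1.01°

At 447 nm (n = 1.340): cos²i = 0.26520 → i = 59.004°, r = 39.770°, D_min = 138.929°, rainbow angle = 41.071°.
At 609 nm (n = 1.333): cos²i = 0.25896 → i = 59.410°, r = 40.225°, D_min = 137.922°, rainbow angle = 42.078°.
Angular width = |41.071° − 42.078°| = 1.007°.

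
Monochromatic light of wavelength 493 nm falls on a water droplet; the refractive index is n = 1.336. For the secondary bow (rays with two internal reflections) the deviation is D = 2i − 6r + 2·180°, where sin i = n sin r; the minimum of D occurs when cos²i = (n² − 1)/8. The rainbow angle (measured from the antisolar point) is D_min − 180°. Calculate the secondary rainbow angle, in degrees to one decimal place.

cos²i = (1.78490 − 1)/8 = 0.09811; i = arccos(0.31323) = 71.746°.
sin r = sin 71.746°/1.336 = 0.71084; r = 45.303°.
D_min = 2·71.746° − 6·45.303° + 360° = 231.674°.
Rainbow angle = D_min − 180° = 51.674°.

51.7°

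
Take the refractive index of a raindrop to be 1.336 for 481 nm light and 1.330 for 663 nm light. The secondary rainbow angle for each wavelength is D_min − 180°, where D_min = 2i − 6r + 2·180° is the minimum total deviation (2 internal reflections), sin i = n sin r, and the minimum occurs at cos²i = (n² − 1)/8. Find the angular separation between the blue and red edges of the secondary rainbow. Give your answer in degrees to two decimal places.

1.57°

At 481 nm (n = 1.336): cos²i = 0.09811 → i = 71.746°, r = 45.303°, D_min = 231.674°, rainbow angle = 51.674°.
At 663 nm (n = 1.330): cos²i = 0.09611 → i = 71.940°, r = 45.630°, D_min = 230.101°, rainbow angle = 50.101°.
Angular width = |51.674° − 50.101°| = 1.573°.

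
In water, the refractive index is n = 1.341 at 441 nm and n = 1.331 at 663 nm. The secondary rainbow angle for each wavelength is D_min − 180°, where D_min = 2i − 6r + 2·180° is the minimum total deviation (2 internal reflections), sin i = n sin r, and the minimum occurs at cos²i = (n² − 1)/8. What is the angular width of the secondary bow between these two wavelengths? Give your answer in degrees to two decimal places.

At 441 nm (n = 1.341): cos²i = 0.09979 → i = 71.586°, r = 45.034°, D_min = 232.966°, rainbow angle = 52.966°.
At 663 nm (n = 1.331): cos²i = 0.09645 → i = 71.907°, r = 45.575°, D_min = 230.365°, rainbow angle = 50.365°.
Angular width = |52.966° − 50.365°| = 2.601°.

2.60°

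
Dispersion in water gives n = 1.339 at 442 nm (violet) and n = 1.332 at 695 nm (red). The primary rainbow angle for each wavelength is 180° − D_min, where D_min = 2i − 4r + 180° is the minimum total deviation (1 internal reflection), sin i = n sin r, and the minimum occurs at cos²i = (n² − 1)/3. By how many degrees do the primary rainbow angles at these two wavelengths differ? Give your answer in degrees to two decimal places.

1.01°

At 442 nm (n = 1.339): cos²i = 0.26431 → i = 59.062°, r = 39.834°, D_min = 138.786°, rainbow angle = 41.214°.
At 695 nm (n = 1.332): cos²i = 0.25807 → i = 59.469°, r = 40.290°, D_min = 137.776°, rainbow angle = 42.224°.
Angular width = |41.214° − 42.224°| = 1.010°.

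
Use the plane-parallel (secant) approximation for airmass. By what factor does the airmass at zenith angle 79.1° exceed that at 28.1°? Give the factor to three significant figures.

X(79.1°)/X(28.1°) = sec 79.1° / sec 28.1° = cos 28.1° / cos 79.1° = 0.8821/0.1891 = 4.6650.

4.66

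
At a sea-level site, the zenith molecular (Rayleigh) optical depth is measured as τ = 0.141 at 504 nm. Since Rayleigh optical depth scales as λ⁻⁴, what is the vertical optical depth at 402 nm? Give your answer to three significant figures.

τ(402 nm) = τ(504 nm) × (504/402)⁴ = 0.141 × (1.2537)⁴ = 0.141 × 2.4707 = 0.3484.

0.348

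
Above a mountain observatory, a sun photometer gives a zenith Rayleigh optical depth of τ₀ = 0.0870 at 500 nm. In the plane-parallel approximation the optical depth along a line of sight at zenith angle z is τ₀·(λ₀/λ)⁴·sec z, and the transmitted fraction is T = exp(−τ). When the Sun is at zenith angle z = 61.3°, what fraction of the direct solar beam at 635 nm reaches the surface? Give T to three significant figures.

sec 61.3° = 2.0824.
τ = 0.0870 × (500/635)⁴ × 2.0824 = 0.0870 × 0.3844 × 2.0824 = 0.0696.
T = exp(−0.0696) = 0.9327.

0.933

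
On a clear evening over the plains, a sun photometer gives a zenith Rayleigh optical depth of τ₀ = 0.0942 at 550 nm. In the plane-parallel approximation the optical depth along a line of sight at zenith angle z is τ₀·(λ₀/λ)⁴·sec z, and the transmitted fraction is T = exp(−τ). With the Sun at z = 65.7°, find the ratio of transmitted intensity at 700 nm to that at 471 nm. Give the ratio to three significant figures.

Airmass: sec 65.7° = 2.4300.
τ(700 nm) = 0.0942 × (550/700)⁴ × 2.4300 = 0.0942 × 0.3811 × 2.4300 = 0.0872.
τ(471 nm) = 0.0942 × (550/471)⁴ × 2.4300 = 0.0942 × 1.8594 × 2.4300 = 0.4256.
T(700)/T(471) = exp(τ_B − τ_A) = exp(0.3384) = 1.4027.

1.40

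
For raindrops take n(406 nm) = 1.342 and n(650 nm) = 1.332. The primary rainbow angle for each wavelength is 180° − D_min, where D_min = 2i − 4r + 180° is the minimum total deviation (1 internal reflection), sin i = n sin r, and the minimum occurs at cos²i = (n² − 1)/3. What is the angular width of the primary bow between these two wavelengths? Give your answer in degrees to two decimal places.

1.44°

At 406 nm (n = 1.342): cos²i = 0.26699 → i = 58.888°, r = 39.641°, D_min = 139.213°, rainbow angle = 40.787°.
At 650 nm (n = 1.332): cos²i = 0.25807 → i = 59.469°, r = 40.290°, D_min = 137.776°, rainbow angle = 42.224°.
Angular width = |40.787° − 42.224°| = 1.437°.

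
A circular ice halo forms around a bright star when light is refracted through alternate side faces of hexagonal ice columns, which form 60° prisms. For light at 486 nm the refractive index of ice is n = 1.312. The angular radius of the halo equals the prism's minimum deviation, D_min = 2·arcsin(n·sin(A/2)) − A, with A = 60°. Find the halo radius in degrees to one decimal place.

22.0°

n·sin(A/2) = 1.312 × sin 30° = 1.312 × 0.5000 = 0.6560.
D_min = 2·arcsin(0.6560) − 60° = 2 × 40.996° − 60° = 21.991°.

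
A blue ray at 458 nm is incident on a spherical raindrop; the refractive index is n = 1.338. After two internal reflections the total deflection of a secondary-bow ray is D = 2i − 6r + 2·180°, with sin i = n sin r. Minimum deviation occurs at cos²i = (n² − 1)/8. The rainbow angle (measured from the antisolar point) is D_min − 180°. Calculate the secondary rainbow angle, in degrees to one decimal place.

cos²i = (1.79024 − 1)/8 = 0.09878; i = arccos(0.31429) = 71.682°.
sin r = sin 71.682°/1.338 = 0.70951; r = 45.195°.
D_min = 2·71.682° − 6·45.195° + 360° = 232.193°.
Rainbow angle = D_min − 180° = 52.193°.

52.2°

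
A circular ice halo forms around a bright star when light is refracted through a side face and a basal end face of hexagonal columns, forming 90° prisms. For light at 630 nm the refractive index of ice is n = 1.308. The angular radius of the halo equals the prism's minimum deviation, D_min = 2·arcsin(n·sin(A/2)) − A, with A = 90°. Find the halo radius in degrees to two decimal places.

45.31°

n·sin(A/2) = 1.308 × sin 45° = 1.308 × 0.7071 = 0.9249.
D_min = 2·arcsin(0.9249) − 90° = 2 × 67.653° − 90° = 45.305°.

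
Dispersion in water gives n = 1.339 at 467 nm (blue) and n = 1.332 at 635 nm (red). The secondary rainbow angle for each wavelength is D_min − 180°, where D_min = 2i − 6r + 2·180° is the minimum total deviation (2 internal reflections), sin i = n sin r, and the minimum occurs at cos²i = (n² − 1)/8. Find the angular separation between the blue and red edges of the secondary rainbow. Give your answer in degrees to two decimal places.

1.82°

At 467 nm (n = 1.339): cos²i = 0.09912 → i = 71.650°, r = 45.141°, D_min = 232.451°, rainbow angle = 52.451°.
At 635 nm (n = 1.332): cos²i = 0.09678 → i = 71.875°, r = 45.520°, D_min = 230.628°, rainbow angle = 50.628°.
Angular width = |52.451° − 50.628°| = 1.823°.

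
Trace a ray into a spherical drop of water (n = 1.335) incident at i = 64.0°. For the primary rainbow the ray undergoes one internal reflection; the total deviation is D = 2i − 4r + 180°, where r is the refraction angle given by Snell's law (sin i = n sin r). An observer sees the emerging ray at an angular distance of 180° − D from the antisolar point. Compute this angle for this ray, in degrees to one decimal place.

sin r = sin 64.0° / 1.335 = 0.8988/1.335 = 0.6733; r = 42.32°.
D = 2·64.0° − 4·42.32° + 180° = 128.00° − 169.27° + 180° = 138.73°.
Angle from antisolar point = 180° − D = 41.27°.

41.3°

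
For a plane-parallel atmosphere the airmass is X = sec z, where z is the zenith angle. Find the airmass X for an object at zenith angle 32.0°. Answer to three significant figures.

1.18

X = sec z = 1/cos 32.0° = 1/0.8480 = 1.1792.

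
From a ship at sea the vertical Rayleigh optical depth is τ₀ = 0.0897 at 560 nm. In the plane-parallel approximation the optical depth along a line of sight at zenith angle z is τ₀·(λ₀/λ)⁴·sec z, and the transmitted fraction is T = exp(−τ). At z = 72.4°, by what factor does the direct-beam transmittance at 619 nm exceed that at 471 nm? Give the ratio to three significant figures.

Airmass: sec 72.4° = 3.3072.
τ(619 nm) = 0.0897 × (560/619)⁴ × 3.3072 = 0.0897 × 0.6699 × 3.3072 = 0.1987.
τ(471 nm) = 0.0897 × (560/471)⁴ × 3.3072 = 0.0897 × 1.9983 × 3.3072 = 0.5928.
T(619)/T(471) = exp(τ_B − τ_A) = exp(0.3941) = 1.4830.

1.48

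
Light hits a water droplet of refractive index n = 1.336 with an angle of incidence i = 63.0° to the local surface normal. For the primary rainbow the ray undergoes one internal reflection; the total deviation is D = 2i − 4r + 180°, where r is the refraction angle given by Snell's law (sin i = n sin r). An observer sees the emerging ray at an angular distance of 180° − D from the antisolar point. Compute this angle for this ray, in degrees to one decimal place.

sin r = sin 63.0° / 1.336 = 0.8910/1.336 = 0.6669; r = 41.83°.
D = 2·63.0° − 4·41.83° + 180° = 126.00° − 167.32° + 180° = 138.68°.
Angle from antisolar point = 180° − D = 41.32°.

41.3°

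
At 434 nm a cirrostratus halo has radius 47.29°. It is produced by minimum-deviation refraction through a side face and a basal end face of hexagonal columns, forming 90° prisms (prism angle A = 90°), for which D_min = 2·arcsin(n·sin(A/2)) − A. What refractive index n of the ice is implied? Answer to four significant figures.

1.317

Rearranging: n = sin((D_min + A)/2) / sin(A/2).
(D_min + A)/2 = (47.29° + 90°)/2 = 68.645°.
n = sin 68.645° / sin 45° = 0.9313 / 0.7071 = 1.3171.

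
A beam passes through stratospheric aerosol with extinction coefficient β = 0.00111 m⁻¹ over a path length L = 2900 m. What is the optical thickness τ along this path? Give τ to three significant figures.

τ = β·L = 0.00111 × 2900 = 3.2190.

3.22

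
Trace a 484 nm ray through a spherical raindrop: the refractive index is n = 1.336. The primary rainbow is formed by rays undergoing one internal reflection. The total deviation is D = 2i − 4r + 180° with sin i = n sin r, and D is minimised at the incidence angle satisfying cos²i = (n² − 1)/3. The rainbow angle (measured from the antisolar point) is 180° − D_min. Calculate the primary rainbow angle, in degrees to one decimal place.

41.6°

cos²i = (1.78490 − 1)/3 = 0.26163; i = arccos(0.51150) = 59.236°.
sin r = sin 59.236°/1.336 = 0.64318; r = 40.029°.
D_min = 2·59.236° − 4·40.029° + 180° = 138.356°.
Rainbow angle = 180° − D_min = 41.644°.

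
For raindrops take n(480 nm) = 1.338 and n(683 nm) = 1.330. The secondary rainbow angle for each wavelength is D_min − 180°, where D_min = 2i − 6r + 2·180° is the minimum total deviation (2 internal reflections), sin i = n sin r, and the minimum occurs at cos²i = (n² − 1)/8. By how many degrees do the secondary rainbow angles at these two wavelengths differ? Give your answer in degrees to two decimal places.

2.09°

At 480 nm (n = 1.338): cos²i = 0.09878 → i = 71.682°, r = 45.195°, D_min = 232.193°, rainbow angle = 52.193°.
At 683 nm (n = 1.330): cos²i = 0.09611 → i = 71.940°, r = 45.630°, D_min = 230.101°, rainbow angle = 50.101°.
Angular width = |52.193° − 50.101°| = 2.092°.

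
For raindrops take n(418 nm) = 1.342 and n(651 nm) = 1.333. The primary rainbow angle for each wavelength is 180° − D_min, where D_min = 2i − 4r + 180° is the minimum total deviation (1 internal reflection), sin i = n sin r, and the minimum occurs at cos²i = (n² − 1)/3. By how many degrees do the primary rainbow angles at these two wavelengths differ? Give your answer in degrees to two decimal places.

At 418 nm (n = 1.342): cos²i = 0.26699 → i = 58.888°, r = 39.641°, D_min = 139.213°, rainbow angle = 40.787°.
At 651 nm (n = 1.333): cos²i = 0.25896 → i = 59.410°, r = 40.225°, D_min = 137.922°, rainbow angle = 42.078°.
Angular width = |40.787° − 42.078°| = 1.291°.

1.29°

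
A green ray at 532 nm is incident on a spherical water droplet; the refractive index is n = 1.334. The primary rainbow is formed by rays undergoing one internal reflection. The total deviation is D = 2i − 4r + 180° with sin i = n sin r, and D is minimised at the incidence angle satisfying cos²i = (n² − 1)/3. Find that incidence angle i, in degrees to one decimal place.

59.4°

cos²i = (1.334² − 1)/3 = (1.77956 − 1)/3 = 0.25985.
cos i = 0.50976, so i = 59.352°.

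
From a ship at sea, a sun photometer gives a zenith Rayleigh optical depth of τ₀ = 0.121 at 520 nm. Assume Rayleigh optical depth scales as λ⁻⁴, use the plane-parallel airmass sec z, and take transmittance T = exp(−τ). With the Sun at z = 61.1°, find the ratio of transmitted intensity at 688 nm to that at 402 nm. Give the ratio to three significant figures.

Airmass: sec 61.1° = 2.0692.
τ(688 nm) = 0.121 × (520/688)⁴ × 2.0692 = 0.121 × 0.3263 × 2.0692 = 0.0817.
τ(402 nm) = 0.121 × (520/402)⁴ × 2.0692 = 0.121 × 2.7997 × 2.0692 = 0.7010.
T(688)/T(402) = exp(τ_B − τ_A) = exp(0.6193) = 1.8575.

1.86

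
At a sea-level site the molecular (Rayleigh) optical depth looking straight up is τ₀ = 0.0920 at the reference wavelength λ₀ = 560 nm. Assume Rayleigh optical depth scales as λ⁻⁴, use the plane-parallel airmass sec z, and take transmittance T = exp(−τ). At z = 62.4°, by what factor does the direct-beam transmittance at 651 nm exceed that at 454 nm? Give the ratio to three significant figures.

1.42

Airmass: sec 62.4° = 2.1584.
τ(651 nm) = 0.0920 × (560/651)⁴ × 2.1584 = 0.0920 × 0.5476 × 2.1584 = 0.1087.
τ(454 nm) = 0.0920 × (560/454)⁴ × 2.1584 = 0.0920 × 2.3149 × 2.1584 = 0.4597.
T(651)/T(454) = exp(τ_B − τ_A) = exp(0.3510) = 1.4204.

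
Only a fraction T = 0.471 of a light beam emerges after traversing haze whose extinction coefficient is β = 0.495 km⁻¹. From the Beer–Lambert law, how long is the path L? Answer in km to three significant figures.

Beer–Lambert: T = exp(−βL) ⇒ L = −ln(T)/β = −ln(0.471)/0.495 = 0.7529/0.495 = 1.521 km.

1.52 km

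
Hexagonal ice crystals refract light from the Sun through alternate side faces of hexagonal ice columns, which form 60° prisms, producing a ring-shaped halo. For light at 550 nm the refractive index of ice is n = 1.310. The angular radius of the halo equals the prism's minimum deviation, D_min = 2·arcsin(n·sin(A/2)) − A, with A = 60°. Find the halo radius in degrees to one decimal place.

21.8°

n·sin(A/2) = 1.310 × sin 30° = 1.310 × 0.5000 = 0.6550.
D_min = 2·arcsin(0.6550) − 60° = 2 × 40.920° − 60° = 21.839°.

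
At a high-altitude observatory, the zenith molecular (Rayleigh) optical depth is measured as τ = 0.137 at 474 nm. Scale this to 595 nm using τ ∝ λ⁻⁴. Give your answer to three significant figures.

0.0552

τ(595 nm) = τ(474 nm) × (474/595)⁴ = 0.137 × (0.7966)⁴ = 0.137 × 0.4028 = 0.0552.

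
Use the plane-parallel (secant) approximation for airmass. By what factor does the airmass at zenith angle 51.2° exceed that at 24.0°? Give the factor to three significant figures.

X(51.2°)/X(24.0°) = sec 51.2° / sec 24.0° = cos 24.0° / cos 51.2° = 0.9135/0.6266 = 1.4579.

1.46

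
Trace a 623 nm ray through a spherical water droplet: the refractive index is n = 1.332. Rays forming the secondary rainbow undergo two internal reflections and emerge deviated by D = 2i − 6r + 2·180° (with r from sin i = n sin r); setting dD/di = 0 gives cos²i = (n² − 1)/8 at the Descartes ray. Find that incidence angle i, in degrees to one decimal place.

cos²i = (1.332² − 1)/8 = (1.77422 − 1)/8 = 0.09678.
cos i = 0.31109, so i = 71.875°.

71.9°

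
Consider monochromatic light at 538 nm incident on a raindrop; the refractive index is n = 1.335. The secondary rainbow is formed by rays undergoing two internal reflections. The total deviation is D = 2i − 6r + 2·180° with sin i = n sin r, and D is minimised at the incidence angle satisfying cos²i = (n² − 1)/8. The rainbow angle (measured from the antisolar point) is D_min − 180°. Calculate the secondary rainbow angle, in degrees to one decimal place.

cos²i = (1.78222 − 1)/8 = 0.09778; i = arccos(0.31269) = 71.778°.
sin r = sin 71.778°/1.335 = 0.71150; r = 45.357°.
D_min = 2·71.778° − 6·45.357° + 360° = 231.414°.
Rainbow angle = D_min − 180° = 51.414°.

51.4°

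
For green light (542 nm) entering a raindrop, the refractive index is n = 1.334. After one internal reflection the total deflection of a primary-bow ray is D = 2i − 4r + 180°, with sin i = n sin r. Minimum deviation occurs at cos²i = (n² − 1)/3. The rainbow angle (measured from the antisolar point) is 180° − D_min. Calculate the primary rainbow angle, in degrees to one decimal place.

cos²i = (1.77956 − 1)/3 = 0.25985; i = arccos(0.50976) = 59.352°.
sin r = sin 59.352°/1.334 = 0.64492; r = 40.159°.
D_min = 2·59.352° − 4·40.159° + 180° = 138.067°.
Rainbow angle = 180° − D_min = 41.933°.

41.9°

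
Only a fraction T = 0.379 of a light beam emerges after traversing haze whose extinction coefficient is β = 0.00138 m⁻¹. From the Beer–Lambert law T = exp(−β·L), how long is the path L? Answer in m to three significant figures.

703 m

Beer–Lambert: T = exp(−βL) ⇒ L = −ln(T)/β = −ln(0.379)/0.00138 = 0.9702/0.00138 = 703.1 m.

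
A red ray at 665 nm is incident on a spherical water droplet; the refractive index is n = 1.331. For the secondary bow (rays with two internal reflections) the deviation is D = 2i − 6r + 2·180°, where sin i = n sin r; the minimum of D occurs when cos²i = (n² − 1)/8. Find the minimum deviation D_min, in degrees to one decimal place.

230.4°

cos²i = (1.77156 − 1)/8 = 0.09645; i = arccos(0.31056) = 71.907°.
sin r = sin 71.907°/1.331 = 0.71417; r = 45.575°.
D_min = 2·71.907° − 6·45.575° + 360° = 230.365°.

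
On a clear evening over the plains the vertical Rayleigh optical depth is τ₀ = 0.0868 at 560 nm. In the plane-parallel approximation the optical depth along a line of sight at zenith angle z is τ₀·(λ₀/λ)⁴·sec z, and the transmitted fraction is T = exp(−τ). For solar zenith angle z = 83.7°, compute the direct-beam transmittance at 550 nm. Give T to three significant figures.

0.427

sec 83.7° = 9.1129.
τ = 0.0868 × (560/550)⁴ × 9.1129 = 0.0868 × 1.0747 × 9.1129 = 0.8501.
T = exp(−0.8501) = 0.4274.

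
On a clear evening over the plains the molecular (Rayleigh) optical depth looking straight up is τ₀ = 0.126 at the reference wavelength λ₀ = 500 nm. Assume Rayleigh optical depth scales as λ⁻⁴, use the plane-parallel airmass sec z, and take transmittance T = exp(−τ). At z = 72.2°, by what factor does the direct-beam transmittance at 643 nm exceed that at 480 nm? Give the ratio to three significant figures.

1.40

Airmass: sec 72.2° = 3.2712.
τ(643 nm) = 0.126 × (500/643)⁴ × 3.2712 = 0.126 × 0.3656 × 3.2712 = 0.1507.
τ(480 nm) = 0.126 × (500/480)⁴ × 3.2712 = 0.126 × 1.1774 × 3.2712 = 0.4853.
T(643)/T(480) = exp(τ_B − τ_A) = exp(0.3346) = 1.3974.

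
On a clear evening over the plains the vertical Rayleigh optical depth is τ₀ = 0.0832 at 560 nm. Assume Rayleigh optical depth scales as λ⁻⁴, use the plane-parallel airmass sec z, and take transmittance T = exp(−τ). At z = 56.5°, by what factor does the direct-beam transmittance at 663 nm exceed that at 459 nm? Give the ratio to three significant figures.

1.29

Airmass: sec 56.5° = 1.8118.
τ(663 nm) = 0.0832 × (560/663)⁴ × 1.8118 = 0.0832 × 0.5090 × 1.8118 = 0.0767.
τ(459 nm) = 0.0832 × (560/459)⁴ × 1.8118 = 0.0832 × 2.2157 × 1.8118 = 0.3340.
T(663)/T(459) = exp(τ_B − τ_A) = exp(0.2573) = 1.2934.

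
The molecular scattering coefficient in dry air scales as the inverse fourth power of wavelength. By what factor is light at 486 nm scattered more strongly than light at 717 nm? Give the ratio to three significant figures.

Rayleigh scattering ∝ λ⁻⁴, so the ratio of coefficients is the inverse fourth power of the wavelength ratio.
σ(486)/σ(717) = (717/486)⁴ = (1.4753)⁴ = 4.737.

4.74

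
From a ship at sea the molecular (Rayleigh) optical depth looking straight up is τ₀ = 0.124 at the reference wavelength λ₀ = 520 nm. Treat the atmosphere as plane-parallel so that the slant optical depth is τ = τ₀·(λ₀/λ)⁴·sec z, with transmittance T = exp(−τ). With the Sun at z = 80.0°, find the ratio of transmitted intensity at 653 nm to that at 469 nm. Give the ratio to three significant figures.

2.21

Airmass: sec 80.0° = 5.7588.
τ(653 nm) = 0.124 × (520/653)⁴ × 5.7588 = 0.124 × 0.4021 × 5.7588 = 0.2872.
τ(469 nm) = 0.124 × (520/469)⁴ × 5.7588 = 0.124 × 1.5112 × 5.7588 = 1.0791.
T(653)/T(469) = exp(τ_B − τ_A) = exp(0.7920) = 2.2078.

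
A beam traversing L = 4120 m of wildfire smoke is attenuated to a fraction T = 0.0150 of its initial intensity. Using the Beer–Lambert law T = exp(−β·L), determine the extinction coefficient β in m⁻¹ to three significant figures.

Beer–Lambert: T = exp(−βL) ⇒ β = −ln(T)/L = −ln(0.0150)/4120 = 4.1997/4120 = 0.001019 m⁻¹.

0.00102 m⁻¹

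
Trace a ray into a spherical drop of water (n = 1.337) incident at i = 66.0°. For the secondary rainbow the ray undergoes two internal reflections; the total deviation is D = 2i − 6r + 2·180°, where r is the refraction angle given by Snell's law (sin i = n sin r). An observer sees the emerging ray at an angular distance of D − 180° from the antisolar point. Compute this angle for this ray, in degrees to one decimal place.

sin r = sin 66.0° / 1.337 = 0.9135/1.337 = 0.6833; r = 43.10°.
D = 2·66.0° − 6·43.10° + 2·180° = 132.00° − 258.60° + 360° = 233.40°.
Angle from antisolar point = D − 180° = 53.40°.

53.4°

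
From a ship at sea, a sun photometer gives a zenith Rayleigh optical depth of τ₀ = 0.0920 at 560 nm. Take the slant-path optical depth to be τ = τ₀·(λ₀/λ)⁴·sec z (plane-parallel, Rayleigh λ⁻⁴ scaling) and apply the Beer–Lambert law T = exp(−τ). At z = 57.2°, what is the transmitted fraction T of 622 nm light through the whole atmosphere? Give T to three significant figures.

sec 57.2° = 1.8460.
τ = 0.0920 × (560/622)⁴ × 1.8460 = 0.0920 × 0.6570 × 1.8460 = 0.1116.
T = exp(−0.1116) = 0.8944.

0.894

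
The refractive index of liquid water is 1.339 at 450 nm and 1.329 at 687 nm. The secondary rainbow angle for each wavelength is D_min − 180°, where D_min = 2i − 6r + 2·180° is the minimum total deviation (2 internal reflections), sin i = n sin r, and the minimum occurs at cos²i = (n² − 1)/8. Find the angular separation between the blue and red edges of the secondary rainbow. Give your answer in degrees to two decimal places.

At 450 nm (n = 1.339): cos²i = 0.09912 → i = 71.650°, r = 45.141°, D_min = 232.451°, rainbow angle = 52.451°.
At 687 nm (n = 1.329): cos²i = 0.09578 → i = 71.972°, r = 45.685°, D_min = 229.837°, rainbow angle = 49.837°.
Angular width = |52.451° − 49.837°| = 2.614°.

2.61°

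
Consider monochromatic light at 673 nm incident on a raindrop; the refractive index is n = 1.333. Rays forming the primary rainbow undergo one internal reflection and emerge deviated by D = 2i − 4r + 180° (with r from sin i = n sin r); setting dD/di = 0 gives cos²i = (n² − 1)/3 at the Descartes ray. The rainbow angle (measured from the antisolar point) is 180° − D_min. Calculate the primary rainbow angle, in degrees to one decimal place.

42.1°

cos²i = (1.77689 − 1)/3 = 0.25896; i = arccos(0.50888) = 59.410°.
sin r = sin 59.410°/1.333 = 0.64579; r = 40.225°.
D_min = 2·59.410° − 4·40.225° + 180° = 137.922°.
Rainbow angle = 180° − D_min = 42.078°.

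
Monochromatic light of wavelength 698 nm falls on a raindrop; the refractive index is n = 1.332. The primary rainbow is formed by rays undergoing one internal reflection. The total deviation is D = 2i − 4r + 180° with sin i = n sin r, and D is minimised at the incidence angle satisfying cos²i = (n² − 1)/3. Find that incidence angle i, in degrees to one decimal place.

59.5°

cos²i = (1.332² − 1)/3 = (1.77422 − 1)/3 = 0.25807.
cos i = 0.50801, so i = 59.469°.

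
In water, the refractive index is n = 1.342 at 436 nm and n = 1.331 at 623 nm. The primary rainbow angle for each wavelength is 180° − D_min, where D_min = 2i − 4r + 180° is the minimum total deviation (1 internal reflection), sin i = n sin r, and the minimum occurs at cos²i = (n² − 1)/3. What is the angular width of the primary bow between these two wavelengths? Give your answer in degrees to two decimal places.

1.58°

At 436 nm (n = 1.342): cos²i = 0.26699 → i = 58.888°, r = 39.641°, D_min = 139.213°, rainbow angle = 40.787°.
At 623 nm (n = 1.331): cos²i = 0.25719 → i = 59.527°, r = 40.356°, D_min = 137.630°, rainbow angle = 42.370°.
Angular width = |40.787° − 42.370°| = 1.583°.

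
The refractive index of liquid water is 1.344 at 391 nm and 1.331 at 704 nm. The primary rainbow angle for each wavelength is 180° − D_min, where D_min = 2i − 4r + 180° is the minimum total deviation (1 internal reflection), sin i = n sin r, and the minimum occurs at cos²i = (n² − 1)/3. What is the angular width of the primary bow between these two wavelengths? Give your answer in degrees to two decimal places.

1.86°

At 391 nm (n = 1.344): cos²i = 0.26878 → i = 58.772°, r = 39.512°, D_min = 139.495°, rainbow angle = 40.505°.
At 704 nm (n = 1.331): cos²i = 0.25719 → i = 59.527°, r = 40.356°, D_min = 137.630°, rainbow angle = 42.370°.
Angular width = |40.505° − 42.370°| = 1.865°.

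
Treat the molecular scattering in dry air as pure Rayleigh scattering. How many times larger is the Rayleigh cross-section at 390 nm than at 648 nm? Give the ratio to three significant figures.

7.62

Rayleigh scattering ∝ λ⁻⁴, so the ratio of coefficients is the inverse fourth power of the wavelength ratio.
σ(390)/σ(648) = (648/390)⁴ = (1.6615)⁴ = 7.622.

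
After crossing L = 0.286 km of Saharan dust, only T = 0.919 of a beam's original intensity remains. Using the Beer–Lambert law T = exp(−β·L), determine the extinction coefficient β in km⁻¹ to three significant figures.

Beer–Lambert: T = exp(−βL) ⇒ β = −ln(T)/L = −ln(0.919)/0.286 = 0.0845/0.286 = 0.2953 km⁻¹.

0.295 km⁻¹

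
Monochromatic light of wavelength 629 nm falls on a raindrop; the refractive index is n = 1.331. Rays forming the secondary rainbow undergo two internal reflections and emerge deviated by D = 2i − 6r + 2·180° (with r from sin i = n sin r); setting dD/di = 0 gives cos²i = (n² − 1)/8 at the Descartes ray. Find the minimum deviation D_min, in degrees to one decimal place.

230.4°

cos²i = (1.77156 − 1)/8 = 0.09645; i = arccos(0.31056) = 71.907°.
sin r = sin 71.907°/1.331 = 0.71417; r = 45.575°.
D_min = 2·71.907° − 6·45.575° + 360° = 230.365°.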